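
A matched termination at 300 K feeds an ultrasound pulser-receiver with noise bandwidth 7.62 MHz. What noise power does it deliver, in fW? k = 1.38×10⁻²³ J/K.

31.5 fW

P_n = kTB = 1.38×10⁻²³ × 300 × 7.62×10⁶ = 3.15×10⁻¹⁴ W = 31.5 fW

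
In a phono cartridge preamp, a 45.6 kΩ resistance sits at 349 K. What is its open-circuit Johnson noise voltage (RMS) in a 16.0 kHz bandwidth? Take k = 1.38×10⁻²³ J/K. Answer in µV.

V_n = √(4kTRB)
4kTRB = 4 × 1.38×10⁻²³ × 349 × 4.56×10⁴ × 1.60×10⁴ = 1.41×10⁻¹¹ V²
V_n = √(1.41×10⁻¹¹) = 3.75×10⁻⁶ V = 3.75 µV

3.75 µV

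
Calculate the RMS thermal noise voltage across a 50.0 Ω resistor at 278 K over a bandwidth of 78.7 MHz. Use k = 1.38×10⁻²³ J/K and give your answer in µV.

V_n = √(4kTRB)
4kTRB = 4 × 1.38×10⁻²³ × 278 × 5.00×10¹ × 7.87×10⁷ = 6.04×10⁻¹¹ V²
V_n = √(6.04×10⁻¹¹) = 7.77×10⁻⁶ V = 7.77 µV

7.77 µV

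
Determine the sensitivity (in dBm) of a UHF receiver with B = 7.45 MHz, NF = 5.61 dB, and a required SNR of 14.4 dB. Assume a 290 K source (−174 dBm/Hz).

−85.3 dBm

Sensitivity = −174 + 10 log₁₀(B) + NF + SNR_min
= −174 + 68.72 + 5.61 + 14.4
= −85.27 dBm → −85.3 dBm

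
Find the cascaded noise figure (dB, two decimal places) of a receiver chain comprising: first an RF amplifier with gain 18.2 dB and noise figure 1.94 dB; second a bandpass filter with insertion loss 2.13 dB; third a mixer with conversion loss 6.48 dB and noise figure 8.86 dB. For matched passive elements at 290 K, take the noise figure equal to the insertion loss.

Convert to linear (a loss of L dB is a gain of −L dB): F_i = 10^(NF_i/10), G_i = 10^(G_i,dB/10)
  Stage 1: F_1 = 10^(1.94/10) = 1.563, G_1 = 10^(18.2/10) = 66.07
  Stage 2: F_2 = 10^(2.13/10) = 1.633, G_2 = 10^(−2.13/10) = 0.6124
  Stage 3: F_3 = 10^(8.86/10) = 7.691, G_3 = 10^(−6.48/10) = 0.2249
Friis cascade:
  F = 1.563 + (1.633 − 1)/66.07 + (7.691 − 1)/40.46 = 1.738
NF = 10 log₁₀(1.738) = 2.40 dB

2.40 dB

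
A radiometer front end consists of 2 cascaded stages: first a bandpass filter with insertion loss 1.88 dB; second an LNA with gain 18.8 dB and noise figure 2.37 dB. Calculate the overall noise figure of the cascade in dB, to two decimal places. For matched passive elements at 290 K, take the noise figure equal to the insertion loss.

Convert to linear (a loss of L dB is a gain of −L dB): F_i = 10^(NF_i/10), G_i = 10^(G_i,dB/10)
  Stage 1: F_1 = 10^(1.88/10) = 1.542, G_1 = 10^(−1.88/10) = 0.6486
  Stage 2: F_2 = 10^(2.37/10) = 1.726, G_2 = 10^(18.8/10) = 75.86
Friis cascade:
  F = 1.542 + (1.726 − 1)/0.6486 = 2.661
NF = 10 log₁₀(2.661) = 4.25 dB

4.25 dB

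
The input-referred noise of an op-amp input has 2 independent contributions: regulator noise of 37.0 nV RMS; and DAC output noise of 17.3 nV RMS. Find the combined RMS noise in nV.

40.8 nV

Uncorrelated sources add in power (mean-square): V_tot = √(ΣV_i²)
V_tot = √[(3.70×10⁻⁸)² + (1.73×10⁻⁸)²] = 4.08×10⁻⁸ V = 40.8 nV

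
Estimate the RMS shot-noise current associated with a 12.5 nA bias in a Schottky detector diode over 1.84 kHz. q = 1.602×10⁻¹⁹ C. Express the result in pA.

I_n = √(2qI·B)
2qI·B = 2 × 1.602×10⁻¹⁹ × 1.25×10⁻⁸ × 1.84×10³ = 7.37×10⁻²⁴ A²
I_n = √(7.37×10⁻²⁴) = 2.71×10⁻¹² A = 2.71 pA

2.71 pA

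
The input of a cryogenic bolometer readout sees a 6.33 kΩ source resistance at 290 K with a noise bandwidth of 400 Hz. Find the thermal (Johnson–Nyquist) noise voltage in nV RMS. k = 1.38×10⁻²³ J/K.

201 nV

V_n = √(4kTRB)
4kTRB = 4 × 1.38×10⁻²³ × 290 × 6.33×10³ × 4.00×10² = 4.05×10⁻¹⁴ V²
V_n = √(4.05×10⁻¹⁴) = 2.01×10⁻⁷ V = 201 nV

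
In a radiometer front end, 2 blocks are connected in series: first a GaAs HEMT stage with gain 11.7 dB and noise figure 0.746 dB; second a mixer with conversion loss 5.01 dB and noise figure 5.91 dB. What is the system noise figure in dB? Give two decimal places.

1.41 dB

Convert to linear (a loss of L dB is a gain of −L dB): F_i = 10^(NF_i/10), G_i = 10^(G_i,dB/10)
  Stage 1: F_1 = 10^(0.746/10) = 1.187, G_1 = 10^(11.7/10) = 14.79
  Stage 2: F_2 = 10^(5.91/10) = 3.899, G_2 = 10^(−5.01/10) = 0.3155
Friis cascade:
  F = 1.187 + (3.899 − 1)/14.79 = 1.383
NF = 10 log₁₀(1.383) = 1.41 dB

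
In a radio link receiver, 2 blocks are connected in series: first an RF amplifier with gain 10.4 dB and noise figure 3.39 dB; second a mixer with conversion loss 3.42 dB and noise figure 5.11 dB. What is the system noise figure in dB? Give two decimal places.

Convert to linear (a loss of L dB is a gain of −L dB): F_i = 10^(NF_i/10), G_i = 10^(G_i,dB/10)
  Stage 1: F_1 = 10^(3.39/10) = 2.183, G_1 = 10^(10.4/10) = 10.96
  Stage 2: F_2 = 10^(5.11/10) = 3.243, G_2 = 10^(−3.42/10) = 0.4550
Friis cascade:
  F = 2.183 + (3.243 − 1)/10.96 = 2.387
NF = 10 log₁₀(2.387) = 3.78 dB

3.78 dB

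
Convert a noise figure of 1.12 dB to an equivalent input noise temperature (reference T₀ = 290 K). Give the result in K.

F = 10^(1.12/10) = 1.2942
T_e = (F − 1)·T₀ = (1.2942 − 1) × 290 = 85.3 K

85.3 K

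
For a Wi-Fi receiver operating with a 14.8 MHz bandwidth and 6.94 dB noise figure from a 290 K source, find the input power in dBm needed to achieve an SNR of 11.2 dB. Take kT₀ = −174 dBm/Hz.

Sensitivity = −174 + 10 log₁₀(B) + NF + SNR_min
= −174 + 71.7 + 6.94 + 11.2
= −84.16 dBm → −84.2 dBm

−84.2 dBm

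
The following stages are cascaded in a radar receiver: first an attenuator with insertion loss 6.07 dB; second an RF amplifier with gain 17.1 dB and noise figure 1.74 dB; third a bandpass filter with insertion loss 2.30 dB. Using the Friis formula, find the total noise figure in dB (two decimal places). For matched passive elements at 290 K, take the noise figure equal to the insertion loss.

7.85 dB

Convert to linear (a loss of L dB is a gain of −L dB): F_i = 10^(NF_i/10), G_i = 10^(G_i,dB/10)
  Stage 1: F_1 = 10^(6.07/10) = 4.046, G_1 = 10^(−6.07/10) = 0.2472
  Stage 2: F_2 = 10^(1.74/10) = 1.493, G_2 = 10^(17.1/10) = 51.29
  Stage 3: F_3 = 10^(2.30/10) = 1.698, G_3 = 10^(−2.30/10) = 0.5888
Friis cascade:
  F = 4.046 + (1.493 − 1)/0.2472 + (1.698 − 1)/12.68 = 6.095
NF = 10 log₁₀(6.095) = 7.85 dB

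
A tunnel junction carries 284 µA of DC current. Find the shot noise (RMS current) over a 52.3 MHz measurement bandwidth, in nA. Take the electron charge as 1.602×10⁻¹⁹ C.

69.0 nA

I_n = √(2qI·B)
2qI·B = 2 × 1.602×10⁻¹⁹ × 2.84×10⁻⁴ × 5.23×10⁷ = 4.76×10⁻¹⁵ A²
I_n = √(4.76×10⁻¹⁵) = 6.90×10⁻⁸ A = 69.0 nA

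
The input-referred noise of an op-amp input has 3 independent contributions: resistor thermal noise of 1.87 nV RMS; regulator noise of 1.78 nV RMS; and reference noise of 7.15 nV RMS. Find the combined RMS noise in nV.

7.60 nV

Uncorrelated sources add in power (mean-square): V_tot = √(ΣV_i²)
V_tot = √[(1.87×10⁻⁹)² + (1.78×10⁻⁹)² + (7.15×10⁻⁹)²] = 7.60×10⁻⁹ V = 7.60 nV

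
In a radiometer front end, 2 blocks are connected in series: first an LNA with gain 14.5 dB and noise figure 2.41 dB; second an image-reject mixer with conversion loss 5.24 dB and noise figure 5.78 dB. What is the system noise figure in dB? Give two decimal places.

2.65 dB

Convert to linear (a loss of L dB is a gain of −L dB): F_i = 10^(NF_i/10), G_i = 10^(G_i,dB/10)
  Stage 1: F_1 = 10^(2.41/10) = 1.742, G_1 = 10^(14.5/10) = 28.18
  Stage 2: F_2 = 10^(5.78/10) = 3.784, G_2 = 10^(−5.24/10) = 0.2992
Friis cascade:
  F = 1.742 + (3.784 − 1)/28.18 = 1.841
NF = 10 log₁₀(1.841) = 2.65 dB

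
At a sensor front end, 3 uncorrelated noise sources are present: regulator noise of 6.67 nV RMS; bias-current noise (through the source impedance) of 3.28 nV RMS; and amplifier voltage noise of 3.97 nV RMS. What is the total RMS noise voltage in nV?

8.43 nV

Uncorrelated sources add in power (mean-square): V_tot = √(ΣV_i²)
V_tot = √[(6.67×10⁻⁹)² + (3.28×10⁻⁹)² + (3.97×10⁻⁹)²] = 8.43×10⁻⁹ V = 8.43 nV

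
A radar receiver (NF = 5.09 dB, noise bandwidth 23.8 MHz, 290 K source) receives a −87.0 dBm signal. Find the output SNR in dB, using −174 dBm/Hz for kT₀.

Noise floor: N = −174 + 10 log₁₀(B) + NF
10 log₁₀(2.38×10⁷) = 73.77 dB
N = −174 + 73.77 + 5.09 = −95.14 dBm
SNR = P_sig − N = −87.0 − (−95.14) = 8.14 dB → 8.1 dB

8.1 dB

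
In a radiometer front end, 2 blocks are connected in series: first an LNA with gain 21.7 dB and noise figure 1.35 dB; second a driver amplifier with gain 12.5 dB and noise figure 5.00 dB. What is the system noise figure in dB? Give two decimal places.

1.40 dB

Convert to linear (a loss of L dB is a gain of −L dB): F_i = 10^(NF_i/10), G_i = 10^(G_i,dB/10)
  Stage 1: F_1 = 10^(1.35/10) = 1.365, G_1 = 10^(21.7/10) = 147.9
  Stage 2: F_2 = 10^(5.00/10) = 3.162, G_2 = 10^(12.5/10) = 17.78
Friis cascade:
  F = 1.365 + (3.162 − 1)/147.9 = 1.379
NF = 10 log₁₀(1.379) = 1.40 dB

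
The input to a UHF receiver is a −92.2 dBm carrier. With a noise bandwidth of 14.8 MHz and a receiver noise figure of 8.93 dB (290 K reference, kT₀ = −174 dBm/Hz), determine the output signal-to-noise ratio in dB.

Noise floor: N = −174 + 10 log₁₀(B) + NF
10 log₁₀(1.48×10⁷) = 71.7 dB
N = −174 + 71.7 + 8.93 = −93.37 dBm
SNR = P_sig − N = −92.2 − (−93.37) = 1.17 dB → 1.2 dB

1.2 dB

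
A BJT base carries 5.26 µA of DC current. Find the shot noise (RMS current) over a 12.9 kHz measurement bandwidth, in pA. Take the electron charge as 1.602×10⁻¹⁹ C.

I_n = √(2qI·B)
2qI·B = 2 × 1.602×10⁻¹⁹ × 5.26×10⁻⁶ × 1.29×10⁴ = 2.17×10⁻²⁰ A²
I_n = √(2.17×10⁻²⁰) = 1.47×10⁻¹⁰ A = 147 pA

147 pA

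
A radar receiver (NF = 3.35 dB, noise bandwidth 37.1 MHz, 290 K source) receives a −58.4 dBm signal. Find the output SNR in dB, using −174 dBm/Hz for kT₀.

Noise floor: N = −174 + 10 log₁₀(B) + NF
10 log₁₀(3.71×10⁷) = 75.69 dB
N = −174 + 75.69 + 3.35 = −94.96 dBm
SNR = P_sig − N = −58.4 − (−94.96) = 36.56 dB → 36.6 dB

36.6 dB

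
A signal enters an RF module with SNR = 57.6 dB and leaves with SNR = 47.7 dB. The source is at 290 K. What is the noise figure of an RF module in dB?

NF (dB) = SNR_in(dB) − SNR_out(dB) when the source is at T₀
NF = 57.6 − 47.7 = 9.9 dB

9.9 dB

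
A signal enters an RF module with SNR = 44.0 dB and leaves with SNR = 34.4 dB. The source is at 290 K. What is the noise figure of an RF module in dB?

NF (dB) = SNR_in(dB) − SNR_out(dB) when the source is at T₀
NF = 44.0 − 34.4 = 9.6 dB

9.6 dB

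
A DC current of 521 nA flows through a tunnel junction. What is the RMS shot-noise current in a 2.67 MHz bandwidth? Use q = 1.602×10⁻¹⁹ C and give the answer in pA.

I_n = √(2qI·B)
2qI·B = 2 × 1.602×10⁻¹⁹ × 5.21×10⁻⁷ × 2.67×10⁶ = 4.46×10⁻¹⁹ A²
I_n = √(4.46×10⁻¹⁹) = 6.68×10⁻¹⁰ A = 668 pA

668 pA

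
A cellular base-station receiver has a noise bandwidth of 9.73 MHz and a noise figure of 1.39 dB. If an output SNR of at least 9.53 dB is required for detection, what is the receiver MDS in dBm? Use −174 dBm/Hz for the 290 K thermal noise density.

−93.2 dBm

Sensitivity = −174 + 10 log₁₀(B) + NF + SNR_min
= −174 + 69.88 + 1.39 + 9.53
= −93.20 dBm → −93.2 dBm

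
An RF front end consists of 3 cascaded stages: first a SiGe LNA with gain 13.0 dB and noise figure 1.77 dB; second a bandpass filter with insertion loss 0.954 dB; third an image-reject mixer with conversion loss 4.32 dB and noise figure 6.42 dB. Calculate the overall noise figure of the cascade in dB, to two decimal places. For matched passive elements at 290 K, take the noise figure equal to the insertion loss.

Convert to linear (a loss of L dB is a gain of −L dB): F_i = 10^(NF_i/10), G_i = 10^(G_i,dB/10)
  Stage 1: F_1 = 10^(1.77/10) = 1.503, G_1 = 10^(13.0/10) = 19.95
  Stage 2: F_2 = 10^(0.954/10) = 1.246, G_2 = 10^(−0.954/10) = 0.8028
  Stage 3: F_3 = 10^(6.42/10) = 4.385, G_3 = 10^(−4.32/10) = 0.3698
Friis cascade:
  F = 1.503 + (1.246 − 1)/19.95 + (4.385 − 1)/16.02 = 1.727
NF = 10 log₁₀(1.727) = 2.37 dB

2.37 dB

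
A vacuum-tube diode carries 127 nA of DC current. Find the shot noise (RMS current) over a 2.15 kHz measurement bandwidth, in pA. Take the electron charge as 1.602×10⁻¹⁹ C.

I_n = √(2qI·B)
2qI·B = 2 × 1.602×10⁻¹⁹ × 1.27×10⁻⁷ × 2.15×10³ = 8.75×10⁻²³ A²
I_n = √(8.75×10⁻²³) = 9.35×10⁻¹² A = 9.35 pA

9.35 pA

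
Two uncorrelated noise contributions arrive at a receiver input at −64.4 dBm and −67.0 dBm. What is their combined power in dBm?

Convert to linear, add, convert back:
P₁ = 3.63×10⁻¹⁰ W, P₂ = 2.00×10⁻¹⁰ W
P_tot = 5.63×10⁻¹⁰ W → 10 log₁₀(P_tot / 10⁻³) = −62.5 dBm

−62.5 dBm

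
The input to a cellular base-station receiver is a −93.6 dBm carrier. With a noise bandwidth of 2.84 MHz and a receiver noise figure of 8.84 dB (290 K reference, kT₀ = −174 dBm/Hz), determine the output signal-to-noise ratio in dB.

7.0 dB

Noise floor: N = −174 + 10 log₁₀(B) + NF
10 log₁₀(2.84×10⁶) = 64.53 dB
N = −174 + 64.53 + 8.84 = −100.63 dBm
SNR = P_sig − N = −93.6 − (−100.63) = 7.03 dB → 7.0 dB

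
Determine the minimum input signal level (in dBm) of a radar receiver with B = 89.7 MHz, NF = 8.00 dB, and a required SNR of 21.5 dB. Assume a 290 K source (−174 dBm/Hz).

−65.0 dBm

Sensitivity = −174 + 10 log₁₀(B) + NF + SNR_min
= −174 + 79.53 + 8.00 + 21.5
= −64.97 dBm → −65.0 dBm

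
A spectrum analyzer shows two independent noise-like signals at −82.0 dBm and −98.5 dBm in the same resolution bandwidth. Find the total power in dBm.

−81.9 dBm

Convert to linear, add, convert back:
P₁ = 6.31×10⁻¹² W, P₂ = 1.41×10⁻¹³ W
P_tot = 6.45×10⁻¹² W → 10 log₁₀(P_tot / 10⁻³) = −81.9 dBm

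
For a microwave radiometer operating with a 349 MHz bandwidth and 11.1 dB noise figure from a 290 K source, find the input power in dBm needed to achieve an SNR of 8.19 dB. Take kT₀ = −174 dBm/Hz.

−69.3 dBm

Sensitivity = −174 + 10 log₁₀(B) + NF + SNR_min
= −174 + 85.43 + 11.1 + 8.19
= −69.28 dBm → −69.3 dBm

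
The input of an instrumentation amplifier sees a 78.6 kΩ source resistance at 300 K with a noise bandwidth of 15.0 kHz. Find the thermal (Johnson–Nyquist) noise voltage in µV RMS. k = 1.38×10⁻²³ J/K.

V_n = √(4kTRB)
4kTRB = 4 × 1.38×10⁻²³ × 300 × 7.86×10⁴ × 1.50×10⁴ = 1.95×10⁻¹¹ V²
V_n = √(1.95×10⁻¹¹) = 4.42×10⁻⁶ V = 4.42 µV

4.42 µV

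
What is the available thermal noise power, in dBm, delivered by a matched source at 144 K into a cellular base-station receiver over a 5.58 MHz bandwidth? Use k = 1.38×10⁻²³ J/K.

P_n = kTB = 1.38×10⁻²³ × 144 × 5.58×10⁶ = 1.11×10⁻¹⁴ W
In dBm: 10 log₁₀(1.11×10⁻¹⁴ / 10⁻³) = −109.6 dBm

−109.6 dBm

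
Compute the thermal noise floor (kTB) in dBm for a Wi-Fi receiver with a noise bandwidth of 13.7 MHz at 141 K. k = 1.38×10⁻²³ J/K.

−105.7 dBm

P_n = kTB = 1.38×10⁻²³ × 141 × 1.37×10⁷ = 2.67×10⁻¹⁴ W
In dBm: 10 log₁₀(2.67×10⁻¹⁴ / 10⁻³) = −105.7 dBm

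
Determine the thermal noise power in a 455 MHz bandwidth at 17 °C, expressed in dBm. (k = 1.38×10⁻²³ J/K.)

T = 17 °C + 273.15 = 290.15 K
P_n = kTB = 1.38×10⁻²³ × 290.15 × 4.55×10⁸ = 1.82×10⁻¹² W
In dBm: 10 log₁₀(1.82×10⁻¹² / 10⁻³) = −87.4 dBm

−87.4 dBm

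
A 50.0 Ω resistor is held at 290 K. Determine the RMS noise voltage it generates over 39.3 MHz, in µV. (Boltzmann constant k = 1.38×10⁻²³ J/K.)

5.61 µV

V_n = √(4kTRB)
4kTRB = 4 × 1.38×10⁻²³ × 290 × 5.00×10¹ × 3.93×10⁷ = 3.15×10⁻¹¹ V²
V_n = √(3.15×10⁻¹¹) = 5.61×10⁻⁶ V = 5.61 µV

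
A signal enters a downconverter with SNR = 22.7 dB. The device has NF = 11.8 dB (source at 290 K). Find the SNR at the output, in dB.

By definition F = SNR_in/SNR_out, so in dB: SNR_out = SNR_in − NF
SNR_out = 22.7 − 11.8 = 10.9 dB

10.9 dB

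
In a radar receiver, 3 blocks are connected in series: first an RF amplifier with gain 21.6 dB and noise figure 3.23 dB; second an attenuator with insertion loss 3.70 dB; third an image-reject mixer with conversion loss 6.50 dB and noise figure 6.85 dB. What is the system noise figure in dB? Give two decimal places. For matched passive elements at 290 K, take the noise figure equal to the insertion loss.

3.38 dB

Convert to linear (a loss of L dB is a gain of −L dB): F_i = 10^(NF_i/10), G_i = 10^(G_i,dB/10)
  Stage 1: F_1 = 10^(3.23/10) = 2.104, G_1 = 10^(21.6/10) = 144.5
  Stage 2: F_2 = 10^(3.70/10) = 2.344, G_2 = 10^(−3.70/10) = 0.4266
  Stage 3: F_3 = 10^(6.85/10) = 4.842, G_3 = 10^(−6.50/10) = 0.2239
Friis cascade:
  F = 2.104 + (2.344 − 1)/144.5 + (4.842 − 1)/61.66 = 2.175
NF = 10 log₁₀(2.175) = 3.38 dB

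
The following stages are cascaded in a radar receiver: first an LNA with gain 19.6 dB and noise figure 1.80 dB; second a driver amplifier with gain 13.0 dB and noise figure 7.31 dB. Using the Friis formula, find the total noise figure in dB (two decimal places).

Convert to linear (a loss of L dB is a gain of −L dB): F_i = 10^(NF_i/10), G_i = 10^(G_i,dB/10)
  Stage 1: F_1 = 10^(1.80/10) = 1.514, G_1 = 10^(19.6/10) = 91.20
  Stage 2: F_2 = 10^(7.31/10) = 5.383, G_2 = 10^(13.0/10) = 19.95
Friis cascade:
  F = 1.514 + (5.383 − 1)/91.20 = 1.562
NF = 10 log₁₀(1.562) = 1.94 dB

1.94 dB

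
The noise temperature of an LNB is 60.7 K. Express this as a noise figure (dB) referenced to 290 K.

0.825 dB

F = 1 + T_e/T₀ = 1 + 60.7/290 = 1.20931
NF = 10 log₁₀(1.20931) = 0.825 dB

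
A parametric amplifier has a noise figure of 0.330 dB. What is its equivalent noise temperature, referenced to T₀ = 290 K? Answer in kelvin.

F = 10^(0.330/10) = 1.07895
T_e = (F − 1)·T₀ = (1.07895 − 1) × 290 = 22.9 K

22.9 K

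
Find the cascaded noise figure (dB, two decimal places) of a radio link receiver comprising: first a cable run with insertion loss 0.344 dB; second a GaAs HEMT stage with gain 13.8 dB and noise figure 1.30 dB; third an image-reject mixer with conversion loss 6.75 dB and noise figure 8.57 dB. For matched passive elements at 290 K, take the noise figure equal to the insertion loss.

2.40 dB

Convert to linear (a loss of L dB is a gain of −L dB): F_i = 10^(NF_i/10), G_i = 10^(G_i,dB/10)
  Stage 1: F_1 = 10^(0.344/10) = 1.082, G_1 = 10^(−0.344/10) = 0.9238
  Stage 2: F_2 = 10^(1.30/10) = 1.349, G_2 = 10^(13.8/10) = 23.99
  Stage 3: F_3 = 10^(8.57/10) = 7.194, G_3 = 10^(−6.75/10) = 0.2113
Friis cascade:
  F = 1.082 + (1.349 − 1)/0.9238 + (7.194 − 1)/22.16 = 1.740
NF = 10 log₁₀(1.740) = 2.40 dB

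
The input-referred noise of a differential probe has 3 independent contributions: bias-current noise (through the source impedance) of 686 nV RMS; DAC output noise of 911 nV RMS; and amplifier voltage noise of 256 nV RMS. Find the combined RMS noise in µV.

1.17 µV

Uncorrelated sources add in power (mean-square): V_tot = √(ΣV_i²)
V_tot = √[(6.86×10⁻⁷)² + (9.11×10⁻⁷)² + (2.56×10⁻⁷)²] = 1.17×10⁻⁶ V = 1.17 µV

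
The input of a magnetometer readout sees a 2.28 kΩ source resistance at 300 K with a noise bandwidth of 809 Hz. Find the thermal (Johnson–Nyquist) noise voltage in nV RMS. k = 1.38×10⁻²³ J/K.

V_n = √(4kTRB)
4kTRB = 4 × 1.38×10⁻²³ × 300 × 2.28×10³ × 8.09×10² = 3.05×10⁻¹⁴ V²
V_n = √(3.05×10⁻¹⁴) = 1.75×10⁻⁷ V = 175 nV

175 nV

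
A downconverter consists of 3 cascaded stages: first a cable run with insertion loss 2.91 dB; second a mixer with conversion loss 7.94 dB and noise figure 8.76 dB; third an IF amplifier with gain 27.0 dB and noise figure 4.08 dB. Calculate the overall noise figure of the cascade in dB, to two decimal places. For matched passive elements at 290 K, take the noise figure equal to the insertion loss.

15.27 dB

Convert to linear (a loss of L dB is a gain of −L dB): F_i = 10^(NF_i/10), G_i = 10^(G_i,dB/10)
  Stage 1: F_1 = 10^(2.91/10) = 1.954, G_1 = 10^(−2.91/10) = 0.5117
  Stage 2: F_2 = 10^(8.76/10) = 7.516, G_2 = 10^(−7.94/10) = 0.1607
  Stage 3: F_3 = 10^(4.08/10) = 2.559, G_3 = 10^(27.0/10) = 501.2
Friis cascade:
  F = 1.954 + (7.516 − 1)/0.5117 + (2.559 − 1)/0.08222 = 33.64
NF = 10 log₁₀(33.64) = 15.27 dB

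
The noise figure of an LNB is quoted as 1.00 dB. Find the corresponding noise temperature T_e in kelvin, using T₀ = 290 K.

75.1 K

F = 10^(1.00/10) = 1.25893
T_e = (F − 1)·T₀ = (1.25893 − 1) × 290 = 75.1 K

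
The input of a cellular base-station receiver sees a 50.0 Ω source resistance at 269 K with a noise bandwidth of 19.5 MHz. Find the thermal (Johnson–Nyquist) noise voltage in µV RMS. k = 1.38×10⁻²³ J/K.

V_n = √(4kTRB)
4kTRB = 4 × 1.38×10⁻²³ × 269 × 5.00×10¹ × 1.95×10⁷ = 1.45×10⁻¹¹ V²
V_n = √(1.45×10⁻¹¹) = 3.80×10⁻⁶ V = 3.80 µV

3.80 µV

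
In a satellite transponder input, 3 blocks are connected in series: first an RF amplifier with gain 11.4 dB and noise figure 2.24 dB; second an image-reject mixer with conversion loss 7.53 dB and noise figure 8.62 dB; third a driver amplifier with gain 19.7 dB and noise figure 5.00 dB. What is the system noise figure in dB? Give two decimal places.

4.80 dB

Convert to linear (a loss of L dB is a gain of −L dB): F_i = 10^(NF_i/10), G_i = 10^(G_i,dB/10)
  Stage 1: F_1 = 10^(2.24/10) = 1.675, G_1 = 10^(11.4/10) = 13.80
  Stage 2: F_2 = 10^(8.62/10) = 7.278, G_2 = 10^(−7.53/10) = 0.1766
  Stage 3: F_3 = 10^(5.00/10) = 3.162, G_3 = 10^(19.7/10) = 93.33
Friis cascade:
  F = 1.675 + (7.278 − 1)/13.80 + (3.162 − 1)/2.438 = 3.017
NF = 10 log₁₀(3.017) = 4.80 dB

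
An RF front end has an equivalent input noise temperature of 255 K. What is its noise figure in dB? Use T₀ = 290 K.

F = 1 + T_e/T₀ = 1 + 255/290 = 1.87931
NF = 10 log₁₀(1.87931) = 2.74 dB

2.74 dB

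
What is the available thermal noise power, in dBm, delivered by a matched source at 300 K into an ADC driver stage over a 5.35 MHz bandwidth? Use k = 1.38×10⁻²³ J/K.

P_n = kTB = 1.38×10⁻²³ × 300 × 5.35×10⁶ = 2.21×10⁻¹⁴ W
In dBm: 10 log₁₀(2.21×10⁻¹⁴ / 10⁻³) = −106.5 dBm

−106.5 dBm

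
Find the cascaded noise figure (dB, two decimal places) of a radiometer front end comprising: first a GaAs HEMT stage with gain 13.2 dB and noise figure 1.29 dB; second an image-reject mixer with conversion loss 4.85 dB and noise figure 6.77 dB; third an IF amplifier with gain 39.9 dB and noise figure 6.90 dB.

Convert to linear (a loss of L dB is a gain of −L dB): F_i = 10^(NF_i/10), G_i = 10^(G_i,dB/10)
  Stage 1: F_1 = 10^(1.29/10) = 1.346, G_1 = 10^(13.2/10) = 20.89
  Stage 2: F_2 = 10^(6.77/10) = 4.753, G_2 = 10^(−4.85/10) = 0.3273
  Stage 3: F_3 = 10^(6.90/10) = 4.898, G_3 = 10^(39.9/10) = 9772
Friis cascade:
  F = 1.346 + (4.753 − 1)/20.89 + (4.898 − 1)/6.839 = 2.095
NF = 10 log₁₀(2.095) = 3.21 dB

3.21 dB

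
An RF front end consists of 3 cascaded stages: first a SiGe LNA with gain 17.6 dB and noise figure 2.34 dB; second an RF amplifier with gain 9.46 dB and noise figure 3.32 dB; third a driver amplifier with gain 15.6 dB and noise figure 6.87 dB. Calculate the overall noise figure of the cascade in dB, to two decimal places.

Convert to linear (a loss of L dB is a gain of −L dB): F_i = 10^(NF_i/10), G_i = 10^(G_i,dB/10)
  Stage 1: F_1 = 10^(2.34/10) = 1.714, G_1 = 10^(17.6/10) = 57.54
  Stage 2: F_2 = 10^(3.32/10) = 2.148, G_2 = 10^(9.46/10) = 8.831
  Stage 3: F_3 = 10^(6.87/10) = 4.864, G_3 = 10^(15.6/10) = 36.31
Friis cascade:
  F = 1.714 + (2.148 − 1)/57.54 + (4.864 − 1)/508.2 = 1.742
NF = 10 log₁₀(1.742) = 2.41 dB

2.41 dB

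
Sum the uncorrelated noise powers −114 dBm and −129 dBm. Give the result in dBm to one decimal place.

Convert to linear, add, convert back:
P₁ = 3.98×10⁻¹⁵ W, P₂ = 1.26×10⁻¹⁶ W
P_tot = 4.11×10⁻¹⁵ W → 10 log₁₀(P_tot / 10⁻³) = −113.9 dBm

−113.9 dBm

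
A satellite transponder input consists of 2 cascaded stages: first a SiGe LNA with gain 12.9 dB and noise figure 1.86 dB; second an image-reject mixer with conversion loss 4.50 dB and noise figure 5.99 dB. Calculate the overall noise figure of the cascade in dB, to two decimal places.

2.27 dB

Convert to linear (a loss of L dB is a gain of −L dB): F_i = 10^(NF_i/10), G_i = 10^(G_i,dB/10)
  Stage 1: F_1 = 10^(1.86/10) = 1.535, G_1 = 10^(12.9/10) = 19.50
  Stage 2: F_2 = 10^(5.99/10) = 3.972, G_2 = 10^(−4.50/10) = 0.3548
Friis cascade:
  F = 1.535 + (3.972 − 1)/19.50 = 1.687
NF = 10 log₁₀(1.687) = 2.27 dB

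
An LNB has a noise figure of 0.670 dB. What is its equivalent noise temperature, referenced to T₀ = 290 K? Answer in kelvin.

F = 10^(0.670/10) = 1.16681
T_e = (F − 1)·T₀ = (1.16681 − 1) × 290 = 48.4 K

48.4 K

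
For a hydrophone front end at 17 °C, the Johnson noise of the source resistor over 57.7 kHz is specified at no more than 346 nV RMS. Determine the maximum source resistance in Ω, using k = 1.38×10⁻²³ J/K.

T = 17 °C + 273.15 = 290.15 K
Johnson–Nyquist: V_n = √(4kTRB) ⇒ R = V_n² / (4kTB)
4kTB = 4 × 1.38×10⁻²³ × 290.15 × 5.77×10⁴ = 9.24×10⁻¹⁶
R = (3.46×10⁻⁷)² / 9.24×10⁻¹⁶ = 1.30×10² Ω = 130 Ω

130 Ω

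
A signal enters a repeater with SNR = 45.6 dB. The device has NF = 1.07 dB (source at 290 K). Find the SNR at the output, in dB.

By definition F = SNR_in/SNR_out, so in dB: SNR_out = SNR_in − NF
SNR_out = 45.6 − 1.07 = 44.53 dB

44.53 dB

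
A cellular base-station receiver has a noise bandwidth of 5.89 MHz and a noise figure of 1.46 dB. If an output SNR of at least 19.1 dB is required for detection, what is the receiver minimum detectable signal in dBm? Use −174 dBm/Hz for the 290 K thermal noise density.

−85.7 dBm

Sensitivity = −174 + 10 log₁₀(B) + NF + SNR_min
= −174 + 67.7 + 1.46 + 19.1
= −85.74 dBm → −85.7 dBm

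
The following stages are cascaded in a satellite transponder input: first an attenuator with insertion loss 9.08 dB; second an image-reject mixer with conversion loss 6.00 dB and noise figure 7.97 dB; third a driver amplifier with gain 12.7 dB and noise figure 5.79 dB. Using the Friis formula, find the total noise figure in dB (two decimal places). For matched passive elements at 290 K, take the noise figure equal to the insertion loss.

21.48 dB

Convert to linear (a loss of L dB is a gain of −L dB): F_i = 10^(NF_i/10), G_i = 10^(G_i,dB/10)
  Stage 1: F_1 = 10^(9.08/10) = 8.091, G_1 = 10^(−9.08/10) = 0.1236
  Stage 2: F_2 = 10^(7.97/10) = 6.266, G_2 = 10^(−6.00/10) = 0.2512
  Stage 3: F_3 = 10^(5.79/10) = 3.793, G_3 = 10^(12.7/10) = 18.62
Friis cascade:
  F = 8.091 + (6.266 − 1)/0.1236 + (3.793 − 1)/0.03105 = 140.7
NF = 10 log₁₀(140.7) = 21.48 dB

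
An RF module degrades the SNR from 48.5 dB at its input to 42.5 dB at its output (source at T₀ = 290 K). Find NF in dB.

6.0 dB

NF (dB) = SNR_in(dB) − SNR_out(dB) when the source is at T₀
NF = 48.5 − 42.5 = 6.0 dB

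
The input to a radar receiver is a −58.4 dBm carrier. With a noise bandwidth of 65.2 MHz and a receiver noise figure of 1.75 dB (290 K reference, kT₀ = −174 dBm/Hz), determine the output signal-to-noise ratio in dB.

35.7 dB

Noise floor: N = −174 + 10 log₁₀(B) + NF
10 log₁₀(6.52×10⁷) = 78.14 dB
N = −174 + 78.14 + 1.75 = −94.11 dBm
SNR = P_sig − N = −58.4 − (−94.11) = 35.71 dB → 35.7 dB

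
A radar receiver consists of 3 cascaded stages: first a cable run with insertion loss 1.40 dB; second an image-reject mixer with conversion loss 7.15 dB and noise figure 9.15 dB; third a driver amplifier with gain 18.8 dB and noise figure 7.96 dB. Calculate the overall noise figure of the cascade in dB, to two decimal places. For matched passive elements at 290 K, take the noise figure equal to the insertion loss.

16.90 dB

Convert to linear (a loss of L dB is a gain of −L dB): F_i = 10^(NF_i/10), G_i = 10^(G_i,dB/10)
  Stage 1: F_1 = 10^(1.40/10) = 1.380, G_1 = 10^(−1.40/10) = 0.7244
  Stage 2: F_2 = 10^(9.15/10) = 8.222, G_2 = 10^(−7.15/10) = 0.1928
  Stage 3: F_3 = 10^(7.96/10) = 6.252, G_3 = 10^(18.8/10) = 75.86
Friis cascade:
  F = 1.380 + (8.222 − 1)/0.7244 + (6.252 − 1)/0.1396 = 48.96
NF = 10 log₁₀(48.96) = 16.90 dB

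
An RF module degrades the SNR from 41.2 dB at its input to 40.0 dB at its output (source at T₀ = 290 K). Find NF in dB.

1.2 dB

NF (dB) = SNR_in(dB) − SNR_out(dB) when the source is at T₀
NF = 41.2 − 40.0 = 1.2 dB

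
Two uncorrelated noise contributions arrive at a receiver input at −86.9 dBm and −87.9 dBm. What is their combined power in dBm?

Convert to linear, add, convert back:
P₁ = 2.04×10⁻¹² W, P₂ = 1.62×10⁻¹² W
P_tot = 3.66×10⁻¹² W → 10 log₁₀(P_tot / 10⁻³) = −84.4 dBm

−84.4 dBm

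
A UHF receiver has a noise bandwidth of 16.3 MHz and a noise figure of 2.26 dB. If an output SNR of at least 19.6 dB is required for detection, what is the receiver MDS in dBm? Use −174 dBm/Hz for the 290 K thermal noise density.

Sensitivity = −174 + 10 log₁₀(B) + NF + SNR_min
= −174 + 72.12 + 2.26 + 19.6
= −80.02 dBm → −80.0 dBm

−80.0 dBm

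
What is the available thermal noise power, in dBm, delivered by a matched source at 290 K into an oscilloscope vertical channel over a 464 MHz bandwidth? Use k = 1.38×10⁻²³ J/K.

−87.3 dBm

P_n = kTB = 1.38×10⁻²³ × 290 × 4.64×10⁸ = 1.86×10⁻¹² W
In dBm: 10 log₁₀(1.86×10⁻¹² / 10⁻³) = −87.3 dBm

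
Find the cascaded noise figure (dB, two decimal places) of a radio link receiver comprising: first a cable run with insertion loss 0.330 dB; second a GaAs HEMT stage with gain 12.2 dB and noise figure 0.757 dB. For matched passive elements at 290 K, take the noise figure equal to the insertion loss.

Convert to linear (a loss of L dB is a gain of −L dB): F_i = 10^(NF_i/10), G_i = 10^(G_i,dB/10)
  Stage 1: F_1 = 10^(0.330/10) = 1.079, G_1 = 10^(−0.330/10) = 0.9268
  Stage 2: F_2 = 10^(0.757/10) = 1.190, G_2 = 10^(12.2/10) = 16.60
Friis cascade:
  F = 1.079 + (1.190 − 1)/0.9268 = 1.284
NF = 10 log₁₀(1.284) = 1.09 dB

1.09 dB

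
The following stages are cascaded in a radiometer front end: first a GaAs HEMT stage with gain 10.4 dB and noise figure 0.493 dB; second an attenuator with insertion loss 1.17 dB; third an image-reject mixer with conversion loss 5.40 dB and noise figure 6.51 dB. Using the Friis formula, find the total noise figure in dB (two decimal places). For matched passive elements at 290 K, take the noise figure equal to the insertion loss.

Convert to linear (a loss of L dB is a gain of −L dB): F_i = 10^(NF_i/10), G_i = 10^(G_i,dB/10)
  Stage 1: F_1 = 10^(0.493/10) = 1.120, G_1 = 10^(10.4/10) = 10.96
  Stage 2: F_2 = 10^(1.17/10) = 1.309, G_2 = 10^(−1.17/10) = 0.7638
  Stage 3: F_3 = 10^(6.51/10) = 4.477, G_3 = 10^(−5.40/10) = 0.2884
Friis cascade:
  F = 1.120 + (1.309 − 1)/10.96 + (4.477 − 1)/8.375 = 1.564
NF = 10 log₁₀(1.564) = 1.94 dB

1.94 dB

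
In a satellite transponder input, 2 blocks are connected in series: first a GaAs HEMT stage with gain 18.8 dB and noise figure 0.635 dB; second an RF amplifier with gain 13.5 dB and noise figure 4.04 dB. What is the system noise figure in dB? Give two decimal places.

0.71 dB

Convert to linear (a loss of L dB is a gain of −L dB): F_i = 10^(NF_i/10), G_i = 10^(G_i,dB/10)
  Stage 1: F_1 = 10^(0.635/10) = 1.157, G_1 = 10^(18.8/10) = 75.86
  Stage 2: F_2 = 10^(4.04/10) = 2.535, G_2 = 10^(13.5/10) = 22.39
Friis cascade:
  F = 1.157 + (2.535 − 1)/75.86 = 1.178
NF = 10 log₁₀(1.178) = 0.71 dB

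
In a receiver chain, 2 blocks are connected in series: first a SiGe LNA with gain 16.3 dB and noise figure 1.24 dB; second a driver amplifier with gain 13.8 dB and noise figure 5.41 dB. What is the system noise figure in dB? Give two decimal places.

Convert to linear (a loss of L dB is a gain of −L dB): F_i = 10^(NF_i/10), G_i = 10^(G_i,dB/10)
  Stage 1: F_1 = 10^(1.24/10) = 1.330, G_1 = 10^(16.3/10) = 42.66
  Stage 2: F_2 = 10^(5.41/10) = 3.475, G_2 = 10^(13.8/10) = 23.99
Friis cascade:
  F = 1.330 + (3.475 − 1)/42.66 = 1.388
NF = 10 log₁₀(1.388) = 1.43 dB

1.43 dB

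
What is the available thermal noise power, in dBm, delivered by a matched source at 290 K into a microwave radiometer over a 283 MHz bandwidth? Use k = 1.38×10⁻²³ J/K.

−89.5 dBm

P_n = kTB = 1.38×10⁻²³ × 290 × 2.83×10⁸ = 1.13×10⁻¹² W
In dBm: 10 log₁₀(1.13×10⁻¹² / 10⁻³) = −89.5 dBm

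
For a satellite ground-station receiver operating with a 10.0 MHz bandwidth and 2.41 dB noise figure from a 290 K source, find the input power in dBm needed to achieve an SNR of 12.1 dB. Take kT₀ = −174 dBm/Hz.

Sensitivity = −174 + 10 log₁₀(B) + NF + SNR_min
= −174 + 70 + 2.41 + 12.1
= −89.49 dBm → −89.5 dBm

−89.5 dBm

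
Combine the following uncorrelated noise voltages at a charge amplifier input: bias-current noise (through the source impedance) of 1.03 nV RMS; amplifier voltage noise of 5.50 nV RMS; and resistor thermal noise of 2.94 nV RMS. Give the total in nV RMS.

Uncorrelated sources add in power (mean-square): V_tot = √(ΣV_i²)
V_tot = √[(1.03×10⁻⁹)² + (5.50×10⁻⁹)² + (2.94×10⁻⁹)²] = 6.32×10⁻⁹ V = 6.32 nV

6.32 nV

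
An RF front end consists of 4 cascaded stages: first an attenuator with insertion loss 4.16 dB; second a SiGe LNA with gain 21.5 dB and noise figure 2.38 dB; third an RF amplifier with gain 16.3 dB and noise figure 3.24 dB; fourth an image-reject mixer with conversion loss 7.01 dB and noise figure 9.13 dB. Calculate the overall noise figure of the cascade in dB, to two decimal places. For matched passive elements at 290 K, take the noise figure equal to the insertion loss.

6.56 dB

Convert to linear (a loss of L dB is a gain of −L dB): F_i = 10^(NF_i/10), G_i = 10^(G_i,dB/10)
  Stage 1: F_1 = 10^(4.16/10) = 2.606, G_1 = 10^(−4.16/10) = 0.3837
  Stage 2: F_2 = 10^(2.38/10) = 1.730, G_2 = 10^(21.5/10) = 141.3
  Stage 3: F_3 = 10^(3.24/10) = 2.109, G_3 = 10^(16.3/10) = 42.66
  Stage 4: F_4 = 10^(9.13/10) = 8.185, G_4 = 10^(−7.01/10) = 0.1991
Friis cascade:
  F = 2.606 + (1.730 − 1)/0.3837 + (2.109 − 1)/54.20 + (8.185 − 1)/2312 = 4.532
NF = 10 log₁₀(4.532) = 6.56 dB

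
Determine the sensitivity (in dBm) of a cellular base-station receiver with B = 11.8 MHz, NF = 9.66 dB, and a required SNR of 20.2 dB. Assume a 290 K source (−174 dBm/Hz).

−73.4 dBm

Sensitivity = −174 + 10 log₁₀(B) + NF + SNR_min
= −174 + 70.72 + 9.66 + 20.2
= −73.42 dBm → −73.4 dBm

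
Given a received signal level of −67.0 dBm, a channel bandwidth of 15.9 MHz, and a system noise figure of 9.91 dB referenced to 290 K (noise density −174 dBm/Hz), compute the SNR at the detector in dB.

Noise floor: N = −174 + 10 log₁₀(B) + NF
10 log₁₀(1.59×10⁷) = 72.01 dB
N = −174 + 72.01 + 9.91 = −92.08 dBm
SNR = P_sig − N = −67.0 − (−92.08) = 25.08 dB → 25.1 dB

25.1 dB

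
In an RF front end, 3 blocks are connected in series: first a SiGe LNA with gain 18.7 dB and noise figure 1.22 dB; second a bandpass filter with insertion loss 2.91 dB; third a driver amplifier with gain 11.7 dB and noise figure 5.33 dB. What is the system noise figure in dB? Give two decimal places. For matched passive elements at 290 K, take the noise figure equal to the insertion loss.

Convert to linear (a loss of L dB is a gain of −L dB): F_i = 10^(NF_i/10), G_i = 10^(G_i,dB/10)
  Stage 1: F_1 = 10^(1.22/10) = 1.324, G_1 = 10^(18.7/10) = 74.13
  Stage 2: F_2 = 10^(2.91/10) = 1.954, G_2 = 10^(−2.91/10) = 0.5117
  Stage 3: F_3 = 10^(5.33/10) = 3.412, G_3 = 10^(11.7/10) = 14.79
Friis cascade:
  F = 1.324 + (1.954 − 1)/74.13 + (3.412 − 1)/37.93 = 1.401
NF = 10 log₁₀(1.401) = 1.46 dB

1.46 dB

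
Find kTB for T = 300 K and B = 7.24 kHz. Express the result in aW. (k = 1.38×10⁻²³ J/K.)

P_n = kTB = 1.38×10⁻²³ × 300 × 7.24×10³ = 3.00×10⁻¹⁷ W = 30.0 aW

30.0 aW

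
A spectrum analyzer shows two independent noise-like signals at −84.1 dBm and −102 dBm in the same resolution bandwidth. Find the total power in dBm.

−84.0 dBm

Convert to linear, add, convert back:
P₁ = 3.89×10⁻¹² W, P₂ = 6.31×10⁻¹⁴ W
P_tot = 3.95×10⁻¹² W → 10 log₁₀(P_tot / 10⁻³) = −84.0 dBm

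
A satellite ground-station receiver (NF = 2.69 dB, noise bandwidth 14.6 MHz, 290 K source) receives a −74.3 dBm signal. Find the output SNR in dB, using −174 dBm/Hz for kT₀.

25.4 dB

Noise floor: N = −174 + 10 log₁₀(B) + NF
10 log₁₀(1.46×10⁷) = 71.64 dB
N = −174 + 71.64 + 2.69 = −99.67 dBm
SNR = P_sig − N = −74.3 − (−99.67) = 25.37 dB → 25.4 dB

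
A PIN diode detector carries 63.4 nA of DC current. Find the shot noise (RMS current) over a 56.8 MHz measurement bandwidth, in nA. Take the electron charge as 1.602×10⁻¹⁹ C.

1.07 nA

I_n = √(2qI·B)
2qI·B = 2 × 1.602×10⁻¹⁹ × 6.34×10⁻⁸ × 5.68×10⁷ = 1.15×10⁻¹⁸ A²
I_n = √(1.15×10⁻¹⁸) = 1.07×10⁻⁹ A = 1.07 nA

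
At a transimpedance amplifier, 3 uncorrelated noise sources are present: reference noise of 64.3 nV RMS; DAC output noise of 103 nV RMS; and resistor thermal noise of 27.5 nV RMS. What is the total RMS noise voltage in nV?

Uncorrelated sources add in power (mean-square): V_tot = √(ΣV_i²)
V_tot = √[(6.43×10⁻⁸)² + (1.03×10⁻⁷)² + (2.75×10⁻⁸)²] = 1.24×10⁻⁷ V = 124 nV

124 nV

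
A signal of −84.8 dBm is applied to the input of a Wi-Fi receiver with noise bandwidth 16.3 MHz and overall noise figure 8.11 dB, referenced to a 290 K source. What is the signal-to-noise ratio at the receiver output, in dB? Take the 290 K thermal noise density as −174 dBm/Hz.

9.0 dB

Noise floor: N = −174 + 10 log₁₀(B) + NF
10 log₁₀(1.63×10⁷) = 72.12 dB
N = −174 + 72.12 + 8.11 = −93.77 dBm
SNR = P_sig − N = −84.8 − (−93.77) = 8.97 dB → 9.0 dB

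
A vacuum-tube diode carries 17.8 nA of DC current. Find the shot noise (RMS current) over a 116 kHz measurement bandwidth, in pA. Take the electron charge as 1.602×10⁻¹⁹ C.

I_n = √(2qI·B)
2qI·B = 2 × 1.602×10⁻¹⁹ × 1.78×10⁻⁸ × 1.16×10⁵ = 6.62×10⁻²² A²
I_n = √(6.62×10⁻²²) = 2.57×10⁻¹¹ A = 25.7 pA

25.7 pA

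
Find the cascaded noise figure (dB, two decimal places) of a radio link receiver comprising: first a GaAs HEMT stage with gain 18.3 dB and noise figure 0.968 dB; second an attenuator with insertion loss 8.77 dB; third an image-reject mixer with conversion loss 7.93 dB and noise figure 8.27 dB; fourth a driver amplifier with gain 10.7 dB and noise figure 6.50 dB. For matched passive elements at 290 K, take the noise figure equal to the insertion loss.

6.42 dB

Convert to linear (a loss of L dB is a gain of −L dB): F_i = 10^(NF_i/10), G_i = 10^(G_i,dB/10)
  Stage 1: F_1 = 10^(0.968/10) = 1.250, G_1 = 10^(18.3/10) = 67.61
  Stage 2: F_2 = 10^(8.77/10) = 7.534, G_2 = 10^(−8.77/10) = 0.1327
  Stage 3: F_3 = 10^(8.27/10) = 6.714, G_3 = 10^(−7.93/10) = 0.1611
  Stage 4: F_4 = 10^(6.50/10) = 4.467, G_4 = 10^(10.7/10) = 11.75
Friis cascade:
  F = 1.250 + (7.534 − 1)/67.61 + (6.714 − 1)/8.974 + (4.467 − 1)/1.445 = 4.382
NF = 10 log₁₀(4.382) = 6.42 dB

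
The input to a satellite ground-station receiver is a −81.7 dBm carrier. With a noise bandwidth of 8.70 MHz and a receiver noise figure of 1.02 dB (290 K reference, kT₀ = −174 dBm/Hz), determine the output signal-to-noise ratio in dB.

21.9 dB

Noise floor: N = −174 + 10 log₁₀(B) + NF
10 log₁₀(8.70×10⁶) = 69.4 dB
N = −174 + 69.4 + 1.02 = −103.58 dBm
SNR = P_sig − N = −81.7 − (−103.58) = 21.88 dB → 21.9 dB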